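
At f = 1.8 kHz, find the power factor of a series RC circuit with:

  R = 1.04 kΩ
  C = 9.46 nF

Step 1 — Angular frequency: ω = 2π·f = 2π·1800 = 1.131e+04 rad/s.
Step 2 — Component impedances:
  R: Z = R = 1040 Ω
  C: Z = 1/(jωC) = -j/(ω·C) = 0 - j9347 Ω
Step 3 — Series combination: Z_total = R + C = 1040 - j9347 Ω = 9404∠-83.7° Ω.
Step 4 — Power factor: PF = cos(φ) = Re(Z)/|Z| = 1040/9404 = 0.1106.
Step 5 — Type: Im(Z) = -9347 ⇒ leading (phase φ = -83.7°).

PF = 0.1106 (leading, φ = -83.7°)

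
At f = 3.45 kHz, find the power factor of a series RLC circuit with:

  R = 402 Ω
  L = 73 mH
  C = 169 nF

Step 1 — Angular frequency: ω = 2π·f = 2π·3450 = 2.168e+04 rad/s.
Step 2 — Component impedances:
  R: Z = R = 402 Ω
  L: Z = jωL = j·2.168e+04·0.073 = 0 + j1582 Ω
  C: Z = 1/(jωC) = -j/(ω·C) = 0 - j273 Ω
Step 3 — Series combination: Z_total = R + L + C = 402 + j1309 Ω = 1370∠72.9° Ω.
Step 4 — Power factor: PF = cos(φ) = Re(Z)/|Z| = 402/1369.8 = 0.2935.
Step 5 — Type: Im(Z) = 1309 ⇒ lagging (phase φ = 72.9°).

PF = 0.2935 (lagging, φ = 72.9°)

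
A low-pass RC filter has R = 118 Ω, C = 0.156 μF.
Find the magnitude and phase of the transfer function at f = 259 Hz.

Step 1 — Angular frequency: ω = 2π·259 = 1627 rad/s.
Step 2 — Transfer function: H(jω) = 1/(1 + jωRC).
Step 3 — Denominator: 1 + jωRC = 1 + j·1627·118·1.56e-07 = 1 + j0.02996.
Step 4 — H = 0.9991 - j0.02993.
Step 5 — Magnitude: |H| = 0.9996 (-0.0 dB); phase: φ = -1.7°.

|H| = 0.9996 (-0.0 dB), φ = -1.7°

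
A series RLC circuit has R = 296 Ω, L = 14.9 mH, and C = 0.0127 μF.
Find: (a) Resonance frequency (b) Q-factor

Step 1 — Resonance condition Im(Z)=0 gives ω₀ = 1/√(LC).
Step 2 — ω₀ = 1/√(0.0149·1.27e-08) = 7.27e+04 rad/s.
Step 3 — f₀ = ω₀/(2π) = 1.157e+04 Hz.
Step 4 — Series Q: Q = ω₀L/R = 7.27e+04·0.0149/296 = 3.659.

(a) f₀ = 1.157e+04 Hz  (b) Q = 3.659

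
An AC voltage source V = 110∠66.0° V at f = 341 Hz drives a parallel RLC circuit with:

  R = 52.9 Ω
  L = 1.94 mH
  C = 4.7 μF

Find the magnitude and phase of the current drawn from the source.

Step 1 — Angular frequency: ω = 2π·f = 2π·341 = 2143 rad/s.
Step 2 — Component impedances:
  R: Z = R = 52.9 Ω
  L: Z = jωL = j·2143·0.00194 = 0 + j4.157 Ω
  C: Z = 1/(jωC) = -j/(ω·C) = 0 - j99.3 Ω
Step 3 — Parallel combination: 1/Z_total = 1/R + 1/L + 1/C; Z_total = 0.3534 + j4.309 Ω = 4.324∠85.3° Ω.
Step 4 — Source phasor: V = 110∠66.0° V = 44.74 + j100.5 V.
Step 5 — Ohm's law: I = V / Z_total = (44.74 + j100.5) / (0.3534 + j4.309) = 24.01 - j8.414 A.
Step 6 — Convert to polar: |I| = 25.44 A, ∠I = -19.3°.

I = 25.44∠-19.3° A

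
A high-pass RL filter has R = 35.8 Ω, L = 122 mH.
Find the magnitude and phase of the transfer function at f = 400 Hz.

Step 1 — Angular frequency: ω = 2π·400 = 2513 rad/s.
Step 2 — Transfer function: H(jω) = jωL/(R + jωL).
Step 3 — Numerator jωL = j·306.6; denominator R + jωL = 35.8 + j306.6.
Step 4 — H = 0.9866 + j0.1152.
Step 5 — Magnitude: |H| = 0.9933 (-0.1 dB); phase: φ = 6.7°.

|H| = 0.9933 (-0.1 dB), φ = 6.7°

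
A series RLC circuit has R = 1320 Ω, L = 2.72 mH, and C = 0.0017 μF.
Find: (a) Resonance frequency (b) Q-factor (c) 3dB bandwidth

Step 1 — Resonance: ω₀ = 1/√(LC) = 1/√(0.00272·1.7e-09) = 4.65e+05 rad/s.
Step 2 — f₀ = ω₀/(2π) = 7.401e+04 Hz.
Step 3 — Series Q: Q = ω₀L/R = 4.65e+05·0.00272/1320 = 0.9583.
Step 4 — Bandwidth: Δω = ω₀/Q = 4.853e+05 rad/s; BW = Δω/(2π) = 7.724e+04 Hz.

(a) f₀ = 7.401e+04 Hz  (b) Q = 0.9583  (c) BW = 7.724e+04 Hz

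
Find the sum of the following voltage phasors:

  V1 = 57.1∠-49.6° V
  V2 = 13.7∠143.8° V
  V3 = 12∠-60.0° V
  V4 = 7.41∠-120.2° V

Step 1 — Convert each phasor to rectangular form:
  V1 = 57.1·(cos(-49.6°) + j·sin(-49.6°)) = 37.01 - j43.48 V
  V2 = 13.7·(cos(143.8°) + j·sin(143.8°)) = -11.06 + j8.091 V
  V3 = 12·(cos(-60.0°) + j·sin(-60.0°)) = 6 - j10.39 V
  V4 = 7.41·(cos(-120.2°) + j·sin(-120.2°)) = -3.727 - j6.404 V
Step 2 — Sum components: V_total = 28.22 - j52.19 V.
Step 3 — Convert to polar: |V_total| = 59.33 V, ∠V_total = -61.6°.

V_total = 59.33∠-61.6° V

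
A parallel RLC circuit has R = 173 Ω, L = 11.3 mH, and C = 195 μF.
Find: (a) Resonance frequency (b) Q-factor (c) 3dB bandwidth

Step 1 — Resonance: ω₀ = 1/√(LC) = 1/√(0.0113·0.000195) = 673.7 rad/s.
Step 2 — f₀ = ω₀/(2π) = 107.2 Hz.
Step 3 — Parallel Q: Q = R/(ω₀L) = 173/(673.7·0.0113) = 22.73.
Step 4 — Bandwidth: Δω = ω₀/Q = 29.64 rad/s; BW = Δω/(2π) = 4.718 Hz.

(a) f₀ = 107.2 Hz  (b) Q = 22.73  (c) BW = 4.718 Hz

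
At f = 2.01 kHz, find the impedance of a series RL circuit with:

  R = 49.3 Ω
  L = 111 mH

Step 1 — Angular frequency: ω = 2π·f = 2π·2010 = 1.263e+04 rad/s.
Step 2 — Component impedances:
  R: Z = R = 49.3 Ω
  L: Z = jωL = j·1.263e+04·0.111 = 0 + j1402 Ω
Step 3 — Series combination: Z_total = R + L = 49.3 + j1402 Ω = 1403∠88.0° Ω.

Z = 49.3 + j1402 Ω = 1403∠88.0° Ω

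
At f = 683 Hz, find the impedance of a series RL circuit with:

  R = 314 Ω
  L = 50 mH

Step 1 — Angular frequency: ω = 2π·f = 2π·683 = 4291 rad/s.
Step 2 — Component impedances:
  R: Z = R = 314 Ω
  L: Z = jωL = j·4291·0.05 = 0 + j214.6 Ω
Step 3 — Series combination: Z_total = R + L = 314 + j214.6 Ω = 380.3∠34.3° Ω.

Z = 314 + j214.6 Ω = 380.3∠34.3° Ω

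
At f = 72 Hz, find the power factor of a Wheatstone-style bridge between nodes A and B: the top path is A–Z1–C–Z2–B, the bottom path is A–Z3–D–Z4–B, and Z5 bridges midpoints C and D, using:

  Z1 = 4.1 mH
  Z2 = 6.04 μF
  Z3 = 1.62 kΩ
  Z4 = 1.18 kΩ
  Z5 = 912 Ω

Step 1 — Angular frequency: ω = 2π·f = 2π·72 = 452.4 rad/s.
Step 2 — Component impedances:
  Z1: Z = jωL = j·452.4·0.0041 = 0 + j1.855 Ω
  Z2: Z = 1/(jωC) = -j/(ω·C) = 0 - j366 Ω
  Z3: Z = R = 1620 Ω
  Z4: Z = R = 1180 Ω
  Z5: Z = R = 912 Ω
Step 3 — Bridge requires nodal analysis (the Z5 bridge couples midpoints C and D, so the two paths cannot be reduced to a simple series/parallel combination). Setting node B to ground and injecting 1 A at node A, the 3-node admittance system at A, C, D solves to V_A = Z_AB = 72.55 - j349.1 Ω = 356.5∠-78.3° Ω.
Step 4 — Power factor: PF = cos(φ) = Re(Z)/|Z| = 72.55/356.5 = 0.2035.
Step 5 — Type: Im(Z) = -349.1 ⇒ leading (phase φ = -78.3°).

PF = 0.2035 (leading, φ = -78.3°)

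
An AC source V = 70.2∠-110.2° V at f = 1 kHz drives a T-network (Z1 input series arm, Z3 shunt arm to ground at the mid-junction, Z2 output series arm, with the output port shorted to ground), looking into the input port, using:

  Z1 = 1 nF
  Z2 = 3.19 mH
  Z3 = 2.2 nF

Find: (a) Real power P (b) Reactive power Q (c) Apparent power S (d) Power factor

Step 1 — Angular frequency: ω = 2π·f = 2π·1000 = 6283 rad/s.
Step 2 — Component impedances:
  Z1: Z = 1/(jωC) = -j/(ω·C) = 0 - j1.592e+05 Ω
  Z2: Z = jωL = j·6283·0.00319 = 0 + j20.04 Ω
  Z3: Z = 1/(jωC) = -j/(ω·C) = 0 - j7.234e+04 Ω
Step 3 — With the output port shorted to ground, the output series arm Z2 runs from the junction to ground; the shunt arm Z3 also runs from the junction to ground. They appear in parallel: Z3 || Z2 = 0 + j20.05 Ω.
Step 4 — Series with input arm Z1: Z_in = Z1 + (Z3 || Z2) = 0 - j1.591e+05 Ω = 1.591e+05∠-90.0° Ω.
Step 5 — Source phasor: V = 70.2∠-110.2° V = -24.24 - j65.88 V.
Step 6 — Current: I = V / Z = 0.000414 - j0.0001523 A = 0.0004411∠-20.2° A.
Step 7 — Complex power: S = V·I* = 0 - j0.03097 VA.
Step 8 — Real power: P = Re(S) = 0 W.
Step 9 — Reactive power: Q = Im(S) = -0.03097 VAR.
Step 10 — Apparent power: |S| = 0.03097 VA.
Step 11 — Power factor: PF = P/|S| = 0 (leading).

(a) P = 0 W  (b) Q = -0.03097 VAR  (c) S = 0.03097 VA  (d) PF = 0 (leading)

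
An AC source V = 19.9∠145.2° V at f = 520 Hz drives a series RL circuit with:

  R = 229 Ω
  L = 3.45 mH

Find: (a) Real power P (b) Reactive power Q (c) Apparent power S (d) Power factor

Step 1 — Angular frequency: ω = 2π·f = 2π·520 = 3267 rad/s.
Step 2 — Component impedances:
  R: Z = R = 229 Ω
  L: Z = jωL = j·3267·0.00345 = 0 + j11.27 Ω
Step 3 — Series combination: Z_total = R + L = 229 + j11.27 Ω = 229.3∠2.8° Ω.
Step 4 — Source phasor: V = 19.9∠145.2° V = -16.34 + j11.36 V.
Step 5 — Current: I = V / Z = -0.06875 + j0.05298 A = 0.08679∠142.4° A.
Step 6 — Complex power: S = V·I* = 1.725 + j0.08492 VA.
Step 7 — Real power: P = Re(S) = 1.725 W.
Step 8 — Reactive power: Q = Im(S) = 0.08492 VAR.
Step 9 — Apparent power: |S| = 1.727 VA.
Step 10 — Power factor: PF = P/|S| = 0.9988 (lagging).

(a) P = 1.725 W  (b) Q = 0.08492 VAR  (c) S = 1.727 VA  (d) PF = 0.9988 (lagging)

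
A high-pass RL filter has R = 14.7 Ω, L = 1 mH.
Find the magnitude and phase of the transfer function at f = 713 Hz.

Step 1 — Angular frequency: ω = 2π·713 = 4480 rad/s.
Step 2 — Transfer function: H(jω) = jωL/(R + jωL).
Step 3 — Numerator jωL = j·4.48; denominator R + jωL = 14.7 + j4.48.
Step 4 — H = 0.08498 + j0.2789.
Step 5 — Magnitude: |H| = 0.2915 (-10.7 dB); phase: φ = 73.1°.

|H| = 0.2915 (-10.7 dB), φ = 73.1°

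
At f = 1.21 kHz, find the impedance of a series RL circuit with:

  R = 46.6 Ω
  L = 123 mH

Step 1 — Angular frequency: ω = 2π·f = 2π·1210 = 7603 rad/s.
Step 2 — Component impedances:
  R: Z = R = 46.6 Ω
  L: Z = jωL = j·7603·0.123 = 0 + j935.1 Ω
Step 3 — Series combination: Z_total = R + L = 46.6 + j935.1 Ω = 936.3∠87.1° Ω.

Z = 46.6 + j935.1 Ω = 936.3∠87.1° Ω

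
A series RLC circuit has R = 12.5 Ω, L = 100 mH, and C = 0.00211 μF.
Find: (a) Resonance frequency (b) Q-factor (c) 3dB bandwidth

Step 1 — Resonance condition Im(Z)=0 gives ω₀ = 1/√(LC).
Step 2 — ω₀ = 1/√(0.1·2.11e-09) = 6.884e+04 rad/s.
Step 3 — f₀ = ω₀/(2π) = 1.096e+04 Hz.
Step 4 — Series Q: Q = ω₀L/R = 6.884e+04·0.1/12.5 = 550.7.
Step 5 — 3dB bandwidth: Δω = ω₀/Q = 125 rad/s; BW = Δω/(2π) = 19.89 Hz.

(a) f₀ = 1.096e+04 Hz  (b) Q = 550.7  (c) BW = 19.89 Hz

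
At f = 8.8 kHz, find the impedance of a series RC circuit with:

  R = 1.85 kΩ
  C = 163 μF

Step 1 — Angular frequency: ω = 2π·f = 2π·8800 = 5.529e+04 rad/s.
Step 2 — Component impedances:
  R: Z = R = 1850 Ω
  C: Z = 1/(jωC) = -j/(ω·C) = 0 - j0.111 Ω
Step 3 — Series combination: Z_total = R + C = 1850 - j0.111 Ω = 1850∠-0.0° Ω.

Z = 1850 - j0.111 Ω = 1850∠-0.0° Ω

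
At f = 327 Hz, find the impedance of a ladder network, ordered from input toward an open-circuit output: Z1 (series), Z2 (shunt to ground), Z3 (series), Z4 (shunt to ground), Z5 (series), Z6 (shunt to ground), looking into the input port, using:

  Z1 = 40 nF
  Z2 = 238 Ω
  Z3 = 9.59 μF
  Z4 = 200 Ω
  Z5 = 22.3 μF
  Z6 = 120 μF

Step 1 — Angular frequency: ω = 2π·f = 2π·327 = 2055 rad/s.
Step 2 — Component impedances:
  Z1: Z = 1/(jωC) = -j/(ω·C) = 0 - j1.217e+04 Ω
  Z2: Z = R = 238 Ω
  Z3: Z = 1/(jωC) = -j/(ω·C) = 0 - j50.75 Ω
  Z4: Z = R = 200 Ω
  Z5: Z = 1/(jωC) = -j/(ω·C) = 0 - j21.83 Ω
  Z6: Z = 1/(jωC) = -j/(ω·C) = 0 - j4.056 Ω
Step 3 — Ladder network (open output): work backward from the far end, alternating series and parallel combinations. Z_in = 24.54 - j1.224e+04 Ω = 1.224e+04∠-89.9° Ω.

Z = 24.54 - j1.224e+04 Ω = 1.224e+04∠-89.9° Ω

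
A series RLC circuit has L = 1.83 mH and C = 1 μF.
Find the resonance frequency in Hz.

Step 1 — Resonance condition Im(Z)=0 gives ω₀ = 1/√(LC).
Step 2 — ω₀ = 1/√(0.00183·1e-06) = 2.338e+04 rad/s.
Step 3 — f₀ = ω₀/(2π) = 3720 Hz.

f₀ = 3720 Hz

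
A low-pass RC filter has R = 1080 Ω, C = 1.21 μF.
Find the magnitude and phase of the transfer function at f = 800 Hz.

Step 1 — Angular frequency: ω = 2π·800 = 5027 rad/s.
Step 2 — Transfer function: H(jω) = 1/(1 + jωRC).
Step 3 — Denominator: 1 + jωRC = 1 + j·5027·1080·1.21e-06 = 1 + j6.569.
Step 4 — H = 0.02265 - j0.1488.
Step 5 — Magnitude: |H| = 0.1505 (-16.4 dB); phase: φ = -81.3°.

|H| = 0.1505 (-16.4 dB), φ = -81.3°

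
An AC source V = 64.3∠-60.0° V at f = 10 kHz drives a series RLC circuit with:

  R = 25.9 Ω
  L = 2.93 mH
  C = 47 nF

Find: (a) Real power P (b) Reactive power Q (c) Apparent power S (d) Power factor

Step 1 — Angular frequency: ω = 2π·f = 2π·1e+04 = 6.283e+04 rad/s.
Step 2 — Component impedances:
  R: Z = R = 25.9 Ω
  L: Z = jωL = j·6.283e+04·0.00293 = 0 + j184.1 Ω
  C: Z = 1/(jωC) = -j/(ω·C) = 0 - j338.6 Ω
Step 3 — Series combination: Z_total = R + L + C = 25.9 - j154.5 Ω = 156.7∠-80.5° Ω.
Step 4 — Source phasor: V = 64.3∠-60.0° V = 32.15 - j55.69 V.
Step 5 — Current: I = V / Z = 0.3844 + j0.1436 A = 0.4104∠20.5° A.
Step 6 — Complex power: S = V·I* = 4.362 - j26.02 VA.
Step 7 — Real power: P = Re(S) = 4.362 W.
Step 8 — Reactive power: Q = Im(S) = -26.02 VAR.
Step 9 — Apparent power: |S| = 26.39 VA.
Step 10 — Power factor: PF = P/|S| = 0.1653 (leading).

(a) P = 4.362 W  (b) Q = -26.02 VAR  (c) S = 26.39 VA  (d) PF = 0.1653 (leading)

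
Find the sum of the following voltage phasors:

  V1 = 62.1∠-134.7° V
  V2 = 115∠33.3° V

Step 1 — Convert each phasor to rectangular form:
  V1 = 62.1·(cos(-134.7°) + j·sin(-134.7°)) = -43.68 - j44.14 V
  V2 = 115·(cos(33.3°) + j·sin(33.3°)) = 96.12 + j63.14 V
Step 2 — Sum components: V_total = 52.44 + j19 V.
Step 3 — Convert to polar: |V_total| = 55.77 V, ∠V_total = 19.9°.

V_total = 55.77∠19.9° V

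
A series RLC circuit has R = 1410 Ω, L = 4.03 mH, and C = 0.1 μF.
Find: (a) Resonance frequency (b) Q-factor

Step 1 — Resonance condition Im(Z)=0 gives ω₀ = 1/√(LC).
Step 2 — ω₀ = 1/√(0.00403·1e-07) = 4.981e+04 rad/s.
Step 3 — f₀ = ω₀/(2π) = 7928 Hz.
Step 4 — Series Q: Q = ω₀L/R = 4.981e+04·0.00403/1410 = 0.1424.

(a) f₀ = 7928 Hz  (b) Q = 0.1424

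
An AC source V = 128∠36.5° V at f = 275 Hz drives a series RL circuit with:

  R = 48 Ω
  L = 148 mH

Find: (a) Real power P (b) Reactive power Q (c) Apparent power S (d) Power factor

Step 1 — Angular frequency: ω = 2π·f = 2π·275 = 1728 rad/s.
Step 2 — Component impedances:
  R: Z = R = 48 Ω
  L: Z = jωL = j·1728·0.148 = 0 + j255.7 Ω
Step 3 — Series combination: Z_total = R + L = 48 + j255.7 Ω = 260.2∠79.4° Ω.
Step 4 — Source phasor: V = 128∠36.5° V = 102.9 + j76.14 V.
Step 5 — Current: I = V / Z = 0.3606 - j0.3347 A = 0.4919∠-42.9° A.
Step 6 — Complex power: S = V·I* = 11.62 + j61.89 VA.
Step 7 — Real power: P = Re(S) = 11.62 W.
Step 8 — Reactive power: Q = Im(S) = 61.89 VAR.
Step 9 — Apparent power: |S| = 62.97 VA.
Step 10 — Power factor: PF = P/|S| = 0.1845 (lagging).

(a) P = 11.62 W  (b) Q = 61.89 VAR  (c) S = 62.97 VA  (d) PF = 0.1845 (lagging)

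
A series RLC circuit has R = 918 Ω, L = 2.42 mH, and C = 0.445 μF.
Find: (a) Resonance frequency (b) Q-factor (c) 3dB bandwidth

Step 1 — Resonance: ω₀ = 1/√(LC) = 1/√(0.00242·4.45e-07) = 3.047e+04 rad/s.
Step 2 — f₀ = ω₀/(2π) = 4850 Hz.
Step 3 — Series Q: Q = ω₀L/R = 3.047e+04·0.00242/918 = 0.08033.
Step 4 — Bandwidth: Δω = ω₀/Q = 3.793e+05 rad/s; BW = Δω/(2π) = 6.037e+04 Hz.

(a) f₀ = 4850 Hz  (b) Q = 0.08033  (c) BW = 6.037e+04 Hz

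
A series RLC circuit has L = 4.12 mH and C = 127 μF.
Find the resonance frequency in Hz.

Step 1 — Resonance condition Im(Z)=0 gives ω₀ = 1/√(LC).
Step 2 — ω₀ = 1/√(0.00412·0.000127) = 1382 rad/s.
Step 3 — f₀ = ω₀/(2π) = 220 Hz.

f₀ = 220 Hz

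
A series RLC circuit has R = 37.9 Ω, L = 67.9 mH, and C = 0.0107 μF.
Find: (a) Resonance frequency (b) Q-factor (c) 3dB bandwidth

Step 1 — Resonance: ω₀ = 1/√(LC) = 1/√(0.0679·1.07e-08) = 3.71e+04 rad/s.
Step 2 — f₀ = ω₀/(2π) = 5905 Hz.
Step 3 — Series Q: Q = ω₀L/R = 3.71e+04·0.0679/37.9 = 66.47.
Step 4 — Bandwidth: Δω = ω₀/Q = 558.2 rad/s; BW = Δω/(2π) = 88.84 Hz.

(a) f₀ = 5905 Hz  (b) Q = 66.47  (c) BW = 88.84 Hz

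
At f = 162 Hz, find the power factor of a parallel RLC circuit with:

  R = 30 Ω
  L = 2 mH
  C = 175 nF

Step 1 — Angular frequency: ω = 2π·f = 2π·162 = 1018 rad/s.
Step 2 — Component impedances:
  R: Z = R = 30 Ω
  L: Z = jωL = j·1018·0.002 = 0 + j2.036 Ω
  C: Z = 1/(jωC) = -j/(ω·C) = 0 - j5614 Ω
Step 3 — Parallel combination: 1/Z_total = 1/R + 1/L + 1/C; Z_total = 0.1376 + j2.027 Ω = 2.032∠86.1° Ω.
Step 4 — Power factor: PF = cos(φ) = Re(Z)/|Z| = 0.13761/2.0318 = 0.06773.
Step 5 — Type: Im(Z) = 2.027 ⇒ lagging (phase φ = 86.1°).

PF = 0.06773 (lagging, φ = 86.1°)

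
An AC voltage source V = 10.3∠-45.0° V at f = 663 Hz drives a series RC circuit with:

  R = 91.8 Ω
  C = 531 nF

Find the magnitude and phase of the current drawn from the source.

Step 1 — Angular frequency: ω = 2π·f = 2π·663 = 4166 rad/s.
Step 2 — Component impedances:
  R: Z = R = 91.8 Ω
  C: Z = 1/(jωC) = -j/(ω·C) = 0 - j452.1 Ω
Step 3 — Series combination: Z_total = R + C = 91.8 - j452.1 Ω = 461.3∠-78.5° Ω.
Step 4 — Source phasor: V = 10.3∠-45.0° V = 7.283 - j7.283 V.
Step 5 — Ohm's law: I = V / Z_total = (7.283 - j7.283) / (91.8 - j452.1) = 0.01861 + j0.01233 A.
Step 6 — Convert to polar: |I| = 0.02233 A, ∠I = 33.5°.

I = 0.02233∠33.5° A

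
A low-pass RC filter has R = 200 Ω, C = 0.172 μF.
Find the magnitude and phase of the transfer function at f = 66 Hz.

Step 1 — Angular frequency: ω = 2π·66 = 414.7 rad/s.
Step 2 — Transfer function: H(jω) = 1/(1 + jωRC).
Step 3 — Denominator: 1 + jωRC = 1 + j·414.7·200·1.72e-07 = 1 + j0.01427.
Step 4 — H = 0.9998 - j0.01426.
Step 5 — Magnitude: |H| = 0.9999 (-0.0 dB); phase: φ = -0.8°.

|H| = 0.9999 (-0.0 dB), φ = -0.8°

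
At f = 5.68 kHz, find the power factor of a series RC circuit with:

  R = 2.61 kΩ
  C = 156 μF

Step 1 — Angular frequency: ω = 2π·f = 2π·5680 = 3.569e+04 rad/s.
Step 2 — Component impedances:
  R: Z = R = 2610 Ω
  C: Z = 1/(jωC) = -j/(ω·C) = 0 - j0.1796 Ω
Step 3 — Series combination: Z_total = R + C = 2610 - j0.1796 Ω = 2610∠-0.0° Ω.
Step 4 — Power factor: PF = cos(φ) = Re(Z)/|Z| = 2610/2610 = 1.
Step 5 — Type: Im(Z) = -0.1796 ⇒ leading (phase φ = -0.0°).

PF = 1 (leading, φ = -0.0°)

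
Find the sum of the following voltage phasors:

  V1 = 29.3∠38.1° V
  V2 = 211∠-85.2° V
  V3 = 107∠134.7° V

Step 1 — Convert each phasor to rectangular form:
  V1 = 29.3·(cos(38.1°) + j·sin(38.1°)) = 23.06 + j18.08 V
  V2 = 211·(cos(-85.2°) + j·sin(-85.2°)) = 17.66 - j210.3 V
  V3 = 107·(cos(134.7°) + j·sin(134.7°)) = -75.26 + j76.06 V
Step 2 — Sum components: V_total = -34.55 - j116.1 V.
Step 3 — Convert to polar: |V_total| = 121.2 V, ∠V_total = -106.6°.

V_total = 121.2∠-106.6° V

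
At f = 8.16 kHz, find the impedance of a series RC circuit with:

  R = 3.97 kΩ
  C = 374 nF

Step 1 — Angular frequency: ω = 2π·f = 2π·8160 = 5.127e+04 rad/s.
Step 2 — Component impedances:
  R: Z = R = 3970 Ω
  C: Z = 1/(jωC) = -j/(ω·C) = 0 - j52.15 Ω
Step 3 — Series combination: Z_total = R + C = 3970 - j52.15 Ω = 3970∠-0.8° Ω.

Z = 3970 - j52.15 Ω = 3970∠-0.8° Ω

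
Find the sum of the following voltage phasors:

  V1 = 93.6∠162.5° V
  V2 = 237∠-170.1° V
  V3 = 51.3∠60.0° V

Step 1 — Convert each phasor to rectangular form:
  V1 = 93.6·(cos(162.5°) + j·sin(162.5°)) = -89.27 + j28.15 V
  V2 = 237·(cos(-170.1°) + j·sin(-170.1°)) = -233.5 - j40.75 V
  V3 = 51.3·(cos(60.0°) + j·sin(60.0°)) = 25.65 + j44.43 V
Step 2 — Sum components: V_total = -297.1 + j31.83 V.
Step 3 — Convert to polar: |V_total| = 298.8 V, ∠V_total = 173.9°.

V_total = 298.8∠173.9° V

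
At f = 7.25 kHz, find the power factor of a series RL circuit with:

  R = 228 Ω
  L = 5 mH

Step 1 — Angular frequency: ω = 2π·f = 2π·7250 = 4.555e+04 rad/s.
Step 2 — Component impedances:
  R: Z = R = 228 Ω
  L: Z = jωL = j·4.555e+04·0.005 = 0 + j227.8 Ω
Step 3 — Series combination: Z_total = R + L = 228 + j227.8 Ω = 322.3∠45.0° Ω.
Step 4 — Power factor: PF = cos(φ) = Re(Z)/|Z| = 228/322.27 = 0.7075.
Step 5 — Type: Im(Z) = 227.8 ⇒ lagging (phase φ = 45.0°).

PF = 0.7075 (lagging, φ = 45.0°)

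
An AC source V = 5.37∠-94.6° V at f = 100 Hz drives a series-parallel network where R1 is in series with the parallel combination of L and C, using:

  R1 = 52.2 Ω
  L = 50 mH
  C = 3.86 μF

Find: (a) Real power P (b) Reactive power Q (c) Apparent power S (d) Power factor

Step 1 — Angular frequency: ω = 2π·f = 2π·100 = 628.3 rad/s.
Step 2 — Component impedances:
  R1: Z = R = 52.2 Ω
  L: Z = jωL = j·628.3·0.05 = 0 + j31.42 Ω
  C: Z = 1/(jωC) = -j/(ω·C) = 0 - j412.3 Ω
Step 3 — Parallel branch: L || C = 1/(1/L + 1/C) = 0 + j34.01 Ω.
Step 4 — Series with R1: Z_total = R1 + (L || C) = 52.2 + j34.01 Ω = 62.3∠33.1° Ω.
Step 5 — Source phasor: V = 5.37∠-94.6° V = -0.4307 - j5.353 V.
Step 6 — Current: I = V / Z = -0.05269 - j0.06822 A = 0.0862∠-127.7° A.
Step 7 — Complex power: S = V·I* = 0.3878 + j0.2527 VA.
Step 8 — Real power: P = Re(S) = 0.3878 W.
Step 9 — Reactive power: Q = Im(S) = 0.2527 VAR.
Step 10 — Apparent power: |S| = 0.4629 VA.
Step 11 — Power factor: PF = P/|S| = 0.8379 (lagging).

(a) P = 0.3878 W  (b) Q = 0.2527 VAR  (c) S = 0.4629 VA  (d) PF = 0.8379 (lagging)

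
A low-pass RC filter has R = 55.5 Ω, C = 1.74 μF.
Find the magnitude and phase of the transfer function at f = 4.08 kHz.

Step 1 — Angular frequency: ω = 2π·4080 = 2.564e+04 rad/s.
Step 2 — Transfer function: H(jω) = 1/(1 + jωRC).
Step 3 — Denominator: 1 + jωRC = 1 + j·2.564e+04·55.5·1.74e-06 = 1 + j2.476.
Step 4 — H = 0.1403 - j0.3473.
Step 5 — Magnitude: |H| = 0.3745 (-8.5 dB); phase: φ = -68.0°.

|H| = 0.3745 (-8.5 dB), φ = -68.0°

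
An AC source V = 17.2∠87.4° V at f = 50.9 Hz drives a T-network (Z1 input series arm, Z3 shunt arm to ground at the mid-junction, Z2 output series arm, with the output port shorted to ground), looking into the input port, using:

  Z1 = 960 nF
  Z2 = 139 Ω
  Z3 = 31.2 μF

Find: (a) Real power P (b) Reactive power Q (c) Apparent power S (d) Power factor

Step 1 — Angular frequency: ω = 2π·f = 2π·50.9 = 319.8 rad/s.
Step 2 — Component impedances:
  Z1: Z = 1/(jωC) = -j/(ω·C) = 0 - j3257 Ω
  Z2: Z = R = 139 Ω
  Z3: Z = 1/(jωC) = -j/(ω·C) = 0 - j100.2 Ω
Step 3 — With the output port shorted to ground, the output series arm Z2 runs from the junction to ground; the shunt arm Z3 also runs from the junction to ground. They appear in parallel: Z3 || Z2 = 47.54 - j65.94 Ω.
Step 4 — Series with input arm Z1: Z_in = Z1 + (Z3 || Z2) = 47.54 - j3323 Ω = 3323∠-89.2° Ω.
Step 5 — Source phasor: V = 17.2∠87.4° V = 0.7802 + j17.18 V.
Step 6 — Current: I = V / Z = -0.005166 + j0.0003087 A = 0.005175∠176.6° A.
Step 7 — Complex power: S = V·I* = 0.001273 - j0.08901 VA.
Step 8 — Real power: P = Re(S) = 0.001273 W.
Step 9 — Reactive power: Q = Im(S) = -0.08901 VAR.
Step 10 — Apparent power: |S| = 0.08902 VA.
Step 11 — Power factor: PF = P/|S| = 0.01431 (leading).

(a) P = 0.001273 W  (b) Q = -0.08901 VAR  (c) S = 0.08902 VA  (d) PF = 0.01431 (leading)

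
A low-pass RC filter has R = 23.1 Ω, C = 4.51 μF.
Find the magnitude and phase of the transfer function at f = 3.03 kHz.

Step 1 — Angular frequency: ω = 2π·3030 = 1.904e+04 rad/s.
Step 2 — Transfer function: H(jω) = 1/(1 + jωRC).
Step 3 — Denominator: 1 + jωRC = 1 + j·1.904e+04·23.1·4.51e-06 = 1 + j1.983.
Step 4 — H = 0.2027 - j0.402.
Step 5 — Magnitude: |H| = 0.4502 (-6.9 dB); phase: φ = -63.2°.

|H| = 0.4502 (-6.9 dB), φ = -63.2°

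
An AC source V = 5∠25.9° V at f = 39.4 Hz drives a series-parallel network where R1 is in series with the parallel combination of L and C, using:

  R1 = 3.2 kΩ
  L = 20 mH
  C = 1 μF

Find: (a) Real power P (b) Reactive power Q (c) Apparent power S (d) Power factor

Step 1 — Angular frequency: ω = 2π·f = 2π·39.4 = 247.6 rad/s.
Step 2 — Component impedances:
  R1: Z = R = 3200 Ω
  L: Z = jωL = j·247.6·0.02 = 0 + j4.951 Ω
  C: Z = 1/(jωC) = -j/(ω·C) = 0 - j4039 Ω
Step 3 — Parallel branch: L || C = 1/(1/L + 1/C) = 0 + j4.957 Ω.
Step 4 — Series with R1: Z_total = R1 + (L || C) = 3200 + j4.957 Ω = 3200∠0.1° Ω.
Step 5 — Source phasor: V = 5∠25.9° V = 4.498 + j2.184 V.
Step 6 — Current: I = V / Z = 0.001407 + j0.0006803 A = 0.001562∠25.8° A.
Step 7 — Complex power: S = V·I* = 0.007812 + j1.21e-05 VA.
Step 8 — Real power: P = Re(S) = 0.007812 W.
Step 9 — Reactive power: Q = Im(S) = 1.21e-05 VAR.
Step 10 — Apparent power: |S| = 0.007812 VA.
Step 11 — Power factor: PF = P/|S| = 1 (lagging).

(a) P = 0.007812 W  (b) Q = 1.21e-05 VAR  (c) S = 0.007812 VA  (d) PF = 1 (lagging)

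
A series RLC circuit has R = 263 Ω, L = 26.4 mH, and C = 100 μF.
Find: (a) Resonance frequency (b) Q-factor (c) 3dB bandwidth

Step 1 — Resonance condition Im(Z)=0 gives ω₀ = 1/√(LC).
Step 2 — ω₀ = 1/√(0.0264·0.0001) = 615.5 rad/s.
Step 3 — f₀ = ω₀/(2π) = 97.95 Hz.
Step 4 — Series Q: Q = ω₀L/R = 615.5·0.0264/263 = 0.06178.
Step 5 — 3dB bandwidth: Δω = ω₀/Q = 9962 rad/s; BW = Δω/(2π) = 1586 Hz.

(a) f₀ = 97.95 Hz  (b) Q = 0.06178  (c) BW = 1586 Hz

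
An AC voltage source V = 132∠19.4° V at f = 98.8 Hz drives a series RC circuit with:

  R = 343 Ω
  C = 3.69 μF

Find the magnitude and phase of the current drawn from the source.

Step 1 — Angular frequency: ω = 2π·f = 2π·98.8 = 620.8 rad/s.
Step 2 — Component impedances:
  R: Z = R = 343 Ω
  C: Z = 1/(jωC) = -j/(ω·C) = 0 - j436.6 Ω
Step 3 — Series combination: Z_total = R + C = 343 - j436.6 Ω = 555.2∠-51.8° Ω.
Step 4 — Source phasor: V = 132∠19.4° V = 124.5 + j43.85 V.
Step 5 — Ohm's law: I = V / Z_total = (124.5 + j43.85) / (343 - j436.6) = 0.07645 + j0.2251 A.
Step 6 — Convert to polar: |I| = 0.2378 A, ∠I = 71.2°.

I = 0.2378∠71.2° A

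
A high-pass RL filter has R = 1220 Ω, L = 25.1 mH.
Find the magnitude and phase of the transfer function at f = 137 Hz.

Step 1 — Angular frequency: ω = 2π·137 = 860.8 rad/s.
Step 2 — Transfer function: H(jω) = jωL/(R + jωL).
Step 3 — Numerator jωL = j·21.61; denominator R + jωL = 1220 + j21.61.
Step 4 — H = 0.0003135 + j0.0177.
Step 5 — Magnitude: |H| = 0.01771 (-35.0 dB); phase: φ = 89.0°.

|H| = 0.01771 (-35.0 dB), φ = 89.0°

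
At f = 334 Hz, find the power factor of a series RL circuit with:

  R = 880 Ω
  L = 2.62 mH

Step 1 — Angular frequency: ω = 2π·f = 2π·334 = 2099 rad/s.
Step 2 — Component impedances:
  R: Z = R = 880 Ω
  L: Z = jωL = j·2099·0.00262 = 0 + j5.498 Ω
Step 3 — Series combination: Z_total = R + L = 880 + j5.498 Ω = 880∠0.4° Ω.
Step 4 — Power factor: PF = cos(φ) = Re(Z)/|Z| = 880/880 = 1.
Step 5 — Type: Im(Z) = 5.498 ⇒ lagging (phase φ = 0.4°).

PF = 1 (lagging, φ = 0.4°)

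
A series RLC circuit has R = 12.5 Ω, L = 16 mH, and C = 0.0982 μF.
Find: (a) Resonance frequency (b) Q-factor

Step 1 — Resonance condition Im(Z)=0 gives ω₀ = 1/√(LC).
Step 2 — ω₀ = 1/√(0.016·9.82e-08) = 2.523e+04 rad/s.
Step 3 — f₀ = ω₀/(2π) = 4015 Hz.
Step 4 — Series Q: Q = ω₀L/R = 2.523e+04·0.016/12.5 = 32.29.

(a) f₀ = 4015 Hz  (b) Q = 32.29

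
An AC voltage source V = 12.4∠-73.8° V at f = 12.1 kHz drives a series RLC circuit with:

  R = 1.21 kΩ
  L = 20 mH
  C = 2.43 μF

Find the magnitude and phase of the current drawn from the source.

Step 1 — Angular frequency: ω = 2π·f = 2π·1.21e+04 = 7.603e+04 rad/s.
Step 2 — Component impedances:
  R: Z = R = 1210 Ω
  L: Z = jωL = j·7.603e+04·0.02 = 0 + j1521 Ω
  C: Z = 1/(jωC) = -j/(ω·C) = 0 - j5.413 Ω
Step 3 — Series combination: Z_total = R + L + C = 1210 + j1515 Ω = 1939∠51.4° Ω.
Step 4 — Source phasor: V = 12.4∠-73.8° V = 3.459 - j11.91 V.
Step 5 — Ohm's law: I = V / Z_total = (3.459 - j11.91) / (1210 + j1515) = -0.003685 - j0.005226 A.
Step 6 — Convert to polar: |I| = 0.006395 A, ∠I = -125.2°.

I = 0.006395∠-125.2° A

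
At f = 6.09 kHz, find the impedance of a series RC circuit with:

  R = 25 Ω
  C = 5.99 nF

Step 1 — Angular frequency: ω = 2π·f = 2π·6090 = 3.826e+04 rad/s.
Step 2 — Component impedances:
  R: Z = R = 25 Ω
  C: Z = 1/(jωC) = -j/(ω·C) = 0 - j4363 Ω
Step 3 — Series combination: Z_total = R + C = 25 - j4363 Ω = 4363∠-89.7° Ω.

Z = 25 - j4363 Ω = 4363∠-89.7° Ω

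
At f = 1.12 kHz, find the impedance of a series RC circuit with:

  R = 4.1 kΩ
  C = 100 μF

Step 1 — Angular frequency: ω = 2π·f = 2π·1120 = 7037 rad/s.
Step 2 — Component impedances:
  R: Z = R = 4100 Ω
  C: Z = 1/(jωC) = -j/(ω·C) = 0 - j1.421 Ω
Step 3 — Series combination: Z_total = R + C = 4100 - j1.421 Ω = 4100∠-0.0° Ω.

Z = 4100 - j1.421 Ω = 4100∠-0.0° Ω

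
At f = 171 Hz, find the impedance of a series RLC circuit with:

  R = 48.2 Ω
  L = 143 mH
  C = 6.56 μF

Step 1 — Angular frequency: ω = 2π·f = 2π·171 = 1074 rad/s.
Step 2 — Component impedances:
  R: Z = R = 48.2 Ω
  L: Z = jωL = j·1074·0.143 = 0 + j153.6 Ω
  C: Z = 1/(jωC) = -j/(ω·C) = 0 - j141.9 Ω
Step 3 — Series combination: Z_total = R + L + C = 48.2 + j11.76 Ω = 49.61∠13.7° Ω.

Z = 48.2 + j11.76 Ω = 49.61∠13.7° Ω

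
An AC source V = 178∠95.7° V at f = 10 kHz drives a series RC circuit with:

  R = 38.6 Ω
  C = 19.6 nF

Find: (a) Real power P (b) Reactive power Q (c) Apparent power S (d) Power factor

Step 1 — Angular frequency: ω = 2π·f = 2π·1e+04 = 6.283e+04 rad/s.
Step 2 — Component impedances:
  R: Z = R = 38.6 Ω
  C: Z = 1/(jωC) = -j/(ω·C) = 0 - j812 Ω
Step 3 — Series combination: Z_total = R + C = 38.6 - j812 Ω = 812.9∠-87.3° Ω.
Step 4 — Source phasor: V = 178∠95.7° V = -17.68 + j177.1 V.
Step 5 — Current: I = V / Z = -0.2187 - j0.01138 A = 0.219∠-177.0° A.
Step 6 — Complex power: S = V·I* = 1.851 - j38.93 VA.
Step 7 — Real power: P = Re(S) = 1.851 W.
Step 8 — Reactive power: Q = Im(S) = -38.93 VAR.
Step 9 — Apparent power: |S| = 38.97 VA.
Step 10 — Power factor: PF = P/|S| = 0.04748 (leading).

(a) P = 1.851 W  (b) Q = -38.93 VAR  (c) S = 38.97 VA  (d) PF = 0.04748 (leading)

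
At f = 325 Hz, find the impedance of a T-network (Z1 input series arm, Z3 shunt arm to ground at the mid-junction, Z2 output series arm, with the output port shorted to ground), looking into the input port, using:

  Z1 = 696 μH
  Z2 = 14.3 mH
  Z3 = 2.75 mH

Step 1 — Angular frequency: ω = 2π·f = 2π·325 = 2042 rad/s.
Step 2 — Component impedances:
  Z1: Z = jωL = j·2042·0.000696 = 0 + j1.421 Ω
  Z2: Z = jωL = j·2042·0.0143 = 0 + j29.2 Ω
  Z3: Z = jωL = j·2042·0.00275 = 0 + j5.616 Ω
Step 3 — With the output port shorted to ground, the output series arm Z2 runs from the junction to ground; the shunt arm Z3 also runs from the junction to ground. They appear in parallel: Z3 || Z2 = 0 + j4.71 Ω.
Step 4 — Series with input arm Z1: Z_in = Z1 + (Z3 || Z2) = 0 + j6.131 Ω = 6.131∠90.0° Ω.

Z = 0 + j6.131 Ω = 6.131∠90.0° Ω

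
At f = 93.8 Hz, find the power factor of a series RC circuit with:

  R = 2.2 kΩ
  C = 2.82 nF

Step 1 — Angular frequency: ω = 2π·f = 2π·93.8 = 589.4 rad/s.
Step 2 — Component impedances:
  R: Z = R = 2200 Ω
  C: Z = 1/(jωC) = -j/(ω·C) = 0 - j6.017e+05 Ω
Step 3 — Series combination: Z_total = R + C = 2200 - j6.017e+05 Ω = 6.017e+05∠-89.8° Ω.
Step 4 — Power factor: PF = cos(φ) = Re(Z)/|Z| = 2200/6.017e+05 = 0.003656.
Step 5 — Type: Im(Z) = -6.017e+05 ⇒ leading (phase φ = -89.8°).

PF = 0.003656 (leading, φ = -89.8°)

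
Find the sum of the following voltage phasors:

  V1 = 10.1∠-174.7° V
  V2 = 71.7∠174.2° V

Step 1 — Convert each phasor to rectangular form:
  V1 = 10.1·(cos(-174.7°) + j·sin(-174.7°)) = -10.06 - j0.9329 V
  V2 = 71.7·(cos(174.2°) + j·sin(174.2°)) = -71.33 + j7.246 V
Step 2 — Sum components: V_total = -81.39 + j6.313 V.
Step 3 — Convert to polar: |V_total| = 81.63 V, ∠V_total = 175.6°.

V_total = 81.63∠175.6° V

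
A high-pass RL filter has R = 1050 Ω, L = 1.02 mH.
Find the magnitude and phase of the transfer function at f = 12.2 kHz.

Step 1 — Angular frequency: ω = 2π·1.22e+04 = 7.665e+04 rad/s.
Step 2 — Transfer function: H(jω) = jωL/(R + jωL).
Step 3 — Numerator jωL = j·78.19; denominator R + jωL = 1050 + j78.19.
Step 4 — H = 0.005514 + j0.07405.
Step 5 — Magnitude: |H| = 0.07426 (-22.6 dB); phase: φ = 85.7°.

|H| = 0.07426 (-22.6 dB), φ = 85.7°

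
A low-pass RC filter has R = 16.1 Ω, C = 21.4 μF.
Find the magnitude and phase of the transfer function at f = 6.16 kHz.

Step 1 — Angular frequency: ω = 2π·6160 = 3.87e+04 rad/s.
Step 2 — Transfer function: H(jω) = 1/(1 + jωRC).
Step 3 — Denominator: 1 + jωRC = 1 + j·3.87e+04·16.1·2.14e-05 = 1 + j13.34.
Step 4 — H = 0.005592 - j0.07457.
Step 5 — Magnitude: |H| = 0.07478 (-22.5 dB); phase: φ = -85.7°.

|H| = 0.07478 (-22.5 dB), φ = -85.7°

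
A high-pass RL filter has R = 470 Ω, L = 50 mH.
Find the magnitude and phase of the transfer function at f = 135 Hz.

Step 1 — Angular frequency: ω = 2π·135 = 848.2 rad/s.
Step 2 — Transfer function: H(jω) = jωL/(R + jωL).
Step 3 — Numerator jωL = j·42.41; denominator R + jωL = 470 + j42.41.
Step 4 — H = 0.008077 + j0.08951.
Step 5 — Magnitude: |H| = 0.08987 (-20.9 dB); phase: φ = 84.8°.

|H| = 0.08987 (-20.9 dB), φ = 84.8°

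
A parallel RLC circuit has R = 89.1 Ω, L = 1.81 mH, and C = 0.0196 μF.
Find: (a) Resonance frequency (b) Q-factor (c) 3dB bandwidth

Step 1 — Resonance: ω₀ = 1/√(LC) = 1/√(0.00181·1.96e-08) = 1.679e+05 rad/s.
Step 2 — f₀ = ω₀/(2π) = 2.672e+04 Hz.
Step 3 — Parallel Q: Q = R/(ω₀L) = 89.1/(1.679e+05·0.00181) = 0.2932.
Step 4 — Bandwidth: Δω = ω₀/Q = 5.726e+05 rad/s; BW = Δω/(2π) = 9.114e+04 Hz.

(a) f₀ = 2.672e+04 Hz  (b) Q = 0.2932  (c) BW = 9.114e+04 Hz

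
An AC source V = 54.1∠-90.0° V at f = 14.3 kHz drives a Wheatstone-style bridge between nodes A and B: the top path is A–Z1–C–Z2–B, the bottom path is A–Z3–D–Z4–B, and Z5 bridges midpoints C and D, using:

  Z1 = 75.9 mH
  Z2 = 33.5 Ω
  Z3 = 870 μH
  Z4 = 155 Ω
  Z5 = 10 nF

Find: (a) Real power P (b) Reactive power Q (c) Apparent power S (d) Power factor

Step 1 — Angular frequency: ω = 2π·f = 2π·1.43e+04 = 8.985e+04 rad/s.
Step 2 — Component impedances:
  Z1: Z = jωL = j·8.985e+04·0.0759 = 0 + j6820 Ω
  Z2: Z = R = 33.5 Ω
  Z3: Z = jωL = j·8.985e+04·0.00087 = 0 + j78.17 Ω
  Z4: Z = R = 155 Ω
  Z5: Z = 1/(jωC) = -j/(ω·C) = 0 - j1113 Ω
Step 3 — Bridge requires nodal analysis (the Z5 bridge couples midpoints C and D, so the two paths cannot be reduced to a simple series/parallel combination). Setting node B to ground and injecting 1 A at node A, the 3-node admittance system at A, C, D solves to V_A = Z_AB = 149.1 + j60.02 Ω = 160.7∠21.9° Ω.
Step 4 — Source phasor: V = 54.1∠-90.0° V = 0 - j54.1 V.
Step 5 — Current: I = V / Z = -0.1258 - j0.3123 A = 0.3367∠-111.9° A.
Step 6 — Complex power: S = V·I* = 16.9 + j6.804 VA.
Step 7 — Real power: P = Re(S) = 16.9 W.
Step 8 — Reactive power: Q = Im(S) = 6.804 VAR.
Step 9 — Apparent power: |S| = 18.21 VA.
Step 10 — Power factor: PF = P/|S| = 0.9276 (lagging).

(a) P = 16.9 W  (b) Q = 6.804 VAR  (c) S = 18.21 VA  (d) PF = 0.9276 (lagging)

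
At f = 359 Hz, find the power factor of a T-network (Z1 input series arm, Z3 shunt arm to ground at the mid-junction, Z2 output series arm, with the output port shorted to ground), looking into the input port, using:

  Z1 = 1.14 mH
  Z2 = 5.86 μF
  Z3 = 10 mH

Step 1 — Angular frequency: ω = 2π·f = 2π·359 = 2256 rad/s.
Step 2 — Component impedances:
  Z1: Z = jωL = j·2256·0.00114 = 0 + j2.571 Ω
  Z2: Z = 1/(jωC) = -j/(ω·C) = 0 - j75.65 Ω
  Z3: Z = jωL = j·2256·0.01 = 0 + j22.56 Ω
Step 3 — With the output port shorted to ground, the output series arm Z2 runs from the junction to ground; the shunt arm Z3 also runs from the junction to ground. They appear in parallel: Z3 || Z2 = 0 + j32.14 Ω.
Step 4 — Series with input arm Z1: Z_in = Z1 + (Z3 || Z2) = 0 + j34.71 Ω = 34.71∠90.0° Ω.
Step 5 — Power factor: PF = cos(φ) = Re(Z)/|Z| = 0/34.71 = 0.
Step 6 — Type: Im(Z) = 34.71 ⇒ lagging (phase φ = 90.0°).

PF = 0 (lagging, φ = 90.0°)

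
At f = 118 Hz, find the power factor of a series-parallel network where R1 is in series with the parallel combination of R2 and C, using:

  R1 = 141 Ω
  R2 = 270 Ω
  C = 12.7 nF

Step 1 — Angular frequency: ω = 2π·f = 2π·118 = 741.4 rad/s.
Step 2 — Component impedances:
  R1: Z = R = 141 Ω
  R2: Z = R = 270 Ω
  C: Z = 1/(jωC) = -j/(ω·C) = 0 - j1.062e+05 Ω
Step 3 — Parallel branch: R2 || C = 1/(1/R2 + 1/C) = 270 - j0.6864 Ω.
Step 4 — Series with R1: Z_total = R1 + (R2 || C) = 411 - j0.6864 Ω = 411∠-0.1° Ω.
Step 5 — Power factor: PF = cos(φ) = Re(Z)/|Z| = 411/411 = 1.
Step 6 — Type: Im(Z) = -0.6864 ⇒ leading (phase φ = -0.1°).

PF = 1 (leading, φ = -0.1°)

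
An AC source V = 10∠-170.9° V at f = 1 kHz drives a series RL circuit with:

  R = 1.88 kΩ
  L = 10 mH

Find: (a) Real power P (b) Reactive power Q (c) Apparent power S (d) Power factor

Step 1 — Angular frequency: ω = 2π·f = 2π·1000 = 6283 rad/s.
Step 2 — Component impedances:
  R: Z = R = 1880 Ω
  L: Z = jωL = j·6283·0.01 = 0 + j62.83 Ω
Step 3 — Series combination: Z_total = R + L = 1880 + j62.83 Ω = 1881∠1.9° Ω.
Step 4 — Source phasor: V = 10∠-170.9° V = -9.874 - j1.582 V.
Step 5 — Current: I = V / Z = -0.005274 - j0.000665 A = 0.005316∠-172.8° A.
Step 6 — Complex power: S = V·I* = 0.05313 + j0.001776 VA.
Step 7 — Real power: P = Re(S) = 0.05313 W.
Step 8 — Reactive power: Q = Im(S) = 0.001776 VAR.
Step 9 — Apparent power: |S| = 0.05316 VA.
Step 10 — Power factor: PF = P/|S| = 0.9994 (lagging).

(a) P = 0.05313 W  (b) Q = 0.001776 VAR  (c) S = 0.05316 VA  (d) PF = 0.9994 (lagging)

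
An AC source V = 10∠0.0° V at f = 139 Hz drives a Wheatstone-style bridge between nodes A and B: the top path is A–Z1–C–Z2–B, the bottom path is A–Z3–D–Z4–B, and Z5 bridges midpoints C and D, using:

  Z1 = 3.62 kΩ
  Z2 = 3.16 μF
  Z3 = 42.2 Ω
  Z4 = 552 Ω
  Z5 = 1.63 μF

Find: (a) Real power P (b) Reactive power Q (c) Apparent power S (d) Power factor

Step 1 — Angular frequency: ω = 2π·f = 2π·139 = 873.4 rad/s.
Step 2 — Component impedances:
  Z1: Z = R = 3620 Ω
  Z2: Z = 1/(jωC) = -j/(ω·C) = 0 - j362.3 Ω
  Z3: Z = R = 42.2 Ω
  Z4: Z = R = 552 Ω
  Z5: Z = 1/(jωC) = -j/(ω·C) = 0 - j702.5 Ω
Step 3 — Bridge requires nodal analysis (the Z5 bridge couples midpoints C and D, so the two paths cannot be reduced to a simple series/parallel combination). Setting node B to ground and injecting 1 A at node A, the 3-node admittance system at A, C, D solves to V_A = Z_AB = 452.8 - j202.2 Ω = 496∠-24.1° Ω.
Step 4 — Source phasor: V = 10∠0.0° V = 10 V.
Step 5 — Current: I = V / Z = 0.01841 + j0.008222 A = 0.02016∠24.1° A.
Step 6 — Complex power: S = V·I* = 0.1841 - j0.08222 VA.
Step 7 — Real power: P = Re(S) = 0.1841 W.
Step 8 — Reactive power: Q = Im(S) = -0.08222 VAR.
Step 9 — Apparent power: |S| = 0.2016 VA.
Step 10 — Power factor: PF = P/|S| = 0.9131 (leading).

(a) P = 0.1841 W  (b) Q = -0.08222 VAR  (c) S = 0.2016 VA  (d) PF = 0.9131 (leading)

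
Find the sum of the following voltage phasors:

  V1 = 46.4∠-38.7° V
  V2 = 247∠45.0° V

Step 1 — Convert each phasor to rectangular form:
  V1 = 46.4·(cos(-38.7°) + j·sin(-38.7°)) = 36.21 - j29.01 V
  V2 = 247·(cos(45.0°) + j·sin(45.0°)) = 174.7 + j174.7 V
Step 2 — Sum components: V_total = 210.9 + j145.6 V.
Step 3 — Convert to polar: |V_total| = 256.3 V, ∠V_total = 34.6°.

V_total = 256.3∠34.6° V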